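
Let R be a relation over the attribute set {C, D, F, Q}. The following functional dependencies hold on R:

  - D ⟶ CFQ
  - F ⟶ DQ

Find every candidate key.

{D}, {F}

{D}⁺: D→CFQ adds C, F, Q → {C, D, F, Q}.
{F}⁺: F→DQ adds D, Q; D→CFQ adds C → {C, D, F, Q}.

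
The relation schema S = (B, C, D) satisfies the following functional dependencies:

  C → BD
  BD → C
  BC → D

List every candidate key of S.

{C}, {B, D}

{C}⁺: C→BD adds B, D → {B, C, D}.
{B, D}⁺: BD→C adds C → {B, C, D}. Minimal: {D}⁺ = {D}; {B}⁺ = {B} — none reach the full schema.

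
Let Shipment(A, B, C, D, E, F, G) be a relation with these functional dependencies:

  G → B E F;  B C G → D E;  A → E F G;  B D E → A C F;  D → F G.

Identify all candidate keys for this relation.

D; AC; CG

{D}⁺: D→FG adds F, G; G→BEF adds B, E; BDE→ACF adds A, C → {A, B, C, D, E, F, G}.
{A, C}⁺: A→EFG adds E, F, G; G→BEF adds B; BCG→DE adds D → {A, B, C, D, E, F, G}. Minimal: {C}⁺ = {C}; {A}⁺ = {A, B, E, F, G} — none reach the full schema.
{C, G}⁺: G→BEF adds B, E, F; BCG→DE adds D; BDE→ACF adds A → {A, B, C, D, E, F, G}. Minimal: {G}⁺ = {B, E, F, G}; {C}⁺ = {C} — none reach the full schema.
Any other superkey contains one of these as a subset, so there are no further candidate keys.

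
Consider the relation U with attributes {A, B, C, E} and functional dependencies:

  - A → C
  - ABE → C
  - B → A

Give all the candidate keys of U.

{B, E}

Attributes B, E never appear on any right-hand side, so every candidate key must contain {B, E}.
{B, E}⁺ = {A, B, C, E}, which is all of the schema, so {B, E} is the only candidate key.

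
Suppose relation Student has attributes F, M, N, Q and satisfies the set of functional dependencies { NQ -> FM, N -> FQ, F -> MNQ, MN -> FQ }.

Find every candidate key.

{F}⁺: F→MNQ adds M, N, Q → {F, M, N, Q}.
{N}⁺: N→FQ adds F, Q; F→MNQ adds M → {F, M, N, Q}.

F, N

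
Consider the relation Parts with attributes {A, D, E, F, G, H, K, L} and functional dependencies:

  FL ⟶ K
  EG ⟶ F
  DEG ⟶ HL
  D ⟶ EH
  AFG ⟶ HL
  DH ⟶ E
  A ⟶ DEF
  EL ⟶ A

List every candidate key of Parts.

{A, G}, {D, G}, {E, G, L}

Attribute G never appears on the right-hand side of any dependency, so G must belong to every candidate key.
{G}⁺ = {G}, which is not all of the schema, so we must add further attributes.
{A, G}⁺: A→DEF adds D, E, F; DEG→HL adds H, L; FL→K adds K → {A, D, E, F, G, H, K, L}. Minimal: {G}⁺ = {G}; {A}⁺ = {A, D, E, F, H} — none reach the full schema.
{D, G}⁺: D→EH adds E, H; EG→F adds F; DEG→HL adds L; EL→A adds A; FL→K adds K → {A, D, E, F, G, H, K, L}. Minimal: {G}⁺ = {G}; {D}⁺ = {D, E, H} — none reach the full schema.
{E, G, L}⁺: EG→F adds F; EL→A adds A; FL→K adds K; AFG→HL adds H; A→DEF adds D → {A, D, E, F, G, H, K, L}. Minimal: {G, L}⁺ = {G, L}; {E, L}⁺ = {A, D, E, F, H, K, L}; {E, G}⁺ = {E, F, G} — none reach the full schema.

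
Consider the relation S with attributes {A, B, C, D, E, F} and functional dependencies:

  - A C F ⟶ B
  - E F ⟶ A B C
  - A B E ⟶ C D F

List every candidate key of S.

{E, F}, {A, B, E}

{E, F}⁺: EF→ABC adds A, B, C; ABE→CDF adds D → {A, B, C, D, E, F}. Minimal: {F}⁺ = {F}; {E}⁺ = {E} — none reach the full schema.
{A, B, E}⁺: ABE→CDF adds C, D, F → {A, B, C, D, E, F}. Minimal: {B, E}⁺ = {B, E}; {A, E}⁺ = {A, E}; {A, B}⁺ = {A, B} — none reach the full schema.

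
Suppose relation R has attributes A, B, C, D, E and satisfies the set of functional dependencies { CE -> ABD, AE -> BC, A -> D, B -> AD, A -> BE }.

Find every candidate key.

(A); (B); (C, E)

{A}⁺: A→D adds D; A→BE adds B, E; AE→BC adds C → {A, B, C, D, E}.
{B}⁺: B→AD adds A, D; A→BE adds E; AE→BC adds C → {A, B, C, D, E}.
{C, E}⁺: CE→ABD adds A, B, D → {A, B, C, D, E}. Minimal: {E}⁺ = {E}; {C}⁺ = {C} — none reach the full schema.
Any other superkey contains one of these as a subset, so there are no further candidate keys.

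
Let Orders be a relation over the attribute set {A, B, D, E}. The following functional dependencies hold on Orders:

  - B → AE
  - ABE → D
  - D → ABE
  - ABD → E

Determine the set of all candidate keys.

B, D

{B}⁺: B→AE adds A, E; ABE→D adds D → {A, B, D, E}.
{D}⁺: D→ABE adds A, B, E → {A, B, D, E}.
Any other superkey contains one of these as a subset, so there are no further candidate keys.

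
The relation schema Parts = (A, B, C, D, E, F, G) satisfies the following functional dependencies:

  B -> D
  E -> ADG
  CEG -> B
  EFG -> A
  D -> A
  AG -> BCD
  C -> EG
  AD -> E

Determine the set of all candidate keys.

Attribute F never appears on the right-hand side of any dependency, so F must belong to every candidate key.
{F}⁺ = {F}, which is not all of the schema, so we must add further attributes.
{B, F}⁺: B→D adds D; D→A adds A; AD→E adds E; E→ADG adds G; AG→BCD adds C → {A, B, C, D, E, F, G}. Minimal: {F}⁺ = {F}; {B}⁺ = {A, B, C, D, E, G} — none reach the full schema.
{C, F}⁺: C→EG adds E, G; E→ADG adds A, D; CEG→B adds B → {A, B, C, D, E, F, G}. Minimal: {F}⁺ = {F}; {C}⁺ = {A, B, C, D, E, G} — none reach the full schema.
{D, F}⁺: D→A adds A; AD→E adds E; E→ADG adds G; AG→BCD adds B, C → {A, B, C, D, E, F, G}. Minimal: {F}⁺ = {F}; {D}⁺ = {A, B, C, D, E, G} — none reach the full schema.
{E, F}⁺: E→ADG adds A, D, G; AG→BCD adds B, C → {A, B, C, D, E, F, G}. Minimal: {F}⁺ = {F}; {E}⁺ = {A, B, C, D, E, G} — none reach the full schema.
{A, F, G}⁺: AG→BCD adds B, C, D; C→EG adds E → {A, B, C, D, E, F, G}. Minimal: {F, G}⁺ = {F, G}; {A, G}⁺ = {A, B, C, D, E, G}; {A, F}⁺ = {A, F} — none reach the full schema.

{B, F}, {C, F}, {D, F}, {E, F}, {A, F, G}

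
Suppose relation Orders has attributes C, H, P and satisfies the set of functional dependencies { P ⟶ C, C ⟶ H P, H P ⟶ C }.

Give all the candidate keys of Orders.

{C}, {P}

{C}⁺: C→HP adds H, P → {C, H, P}.
{P}⁺: P→C adds C; C→HP adds H → {C, H, P}.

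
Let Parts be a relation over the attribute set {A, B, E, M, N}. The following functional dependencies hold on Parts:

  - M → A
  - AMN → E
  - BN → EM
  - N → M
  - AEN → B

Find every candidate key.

{N}

{N}⁺: N→M adds M; M→A adds A; AMN→E adds E; AEN→B adds B → {A, B, E, M, N}.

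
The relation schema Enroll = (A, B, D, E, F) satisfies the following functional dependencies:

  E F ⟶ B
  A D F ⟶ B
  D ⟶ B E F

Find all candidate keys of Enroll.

{A, D}⁺: D→BEF adds B, E, F → {A, B, D, E, F}. Minimal: {D}⁺ = {B, D, E, F}; {A}⁺ = {A} — none reach the full schema.
No other minimal superkey exists.

{A, D}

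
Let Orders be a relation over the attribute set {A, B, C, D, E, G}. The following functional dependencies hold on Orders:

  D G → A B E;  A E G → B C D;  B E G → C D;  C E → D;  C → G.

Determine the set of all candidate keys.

{C, D}⁺: C→G adds G; DG→ABE adds A, B, E → {A, B, C, D, E, G}. Minimal: {D}⁺ = {D}; {C}⁺ = {C, G} — none reach the full schema.
{C, E}⁺: CE→D adds D; C→G adds G; DG→ABE adds A, B → {A, B, C, D, E, G}. Minimal: {E}⁺ = {E}; {C}⁺ = {C, G} — none reach the full schema.
{D, G}⁺: DG→ABE adds A, B, E; AEG→BCD adds C → {A, B, C, D, E, G}. Minimal: {G}⁺ = {G}; {D}⁺ = {D} — none reach the full schema.
{A, E, G}⁺: AEG→BCD adds B, C, D → {A, B, C, D, E, G}. Minimal: {E, G}⁺ = {E, G}; {A, G}⁺ = {A, G}; {A, E}⁺ = {A, E} — none reach the full schema.
{B, E, G}⁺: BEG→CD adds C, D; DG→ABE adds A → {A, B, C, D, E, G}. Minimal: {E, G}⁺ = {E, G}; {B, G}⁺ = {B, G}; {B, E}⁺ = {B, E} — none reach the full schema.

{C, D}, {C, E}, {D, G}, {A, E, G}, {B, E, G}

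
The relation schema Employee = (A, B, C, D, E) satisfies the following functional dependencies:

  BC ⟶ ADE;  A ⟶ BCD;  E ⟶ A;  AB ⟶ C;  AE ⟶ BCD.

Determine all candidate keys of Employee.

{A}⁺: A→BCD adds B, C, D; BC→ADE adds E → {A, B, C, D, E}.
{E}⁺: E→A adds A; AE→BCD adds B, C, D → {A, B, C, D, E}.
{B, C}⁺: BC→ADE adds A, D, E → {A, B, C, D, E}. Minimal: {C}⁺ = {C}; {B}⁺ = {B} — none reach the full schema.

{A}, {E}, {B, C}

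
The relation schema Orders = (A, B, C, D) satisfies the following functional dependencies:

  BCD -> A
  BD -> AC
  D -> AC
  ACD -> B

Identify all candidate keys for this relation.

{D}

Attribute D never appears on the right-hand side of any dependency, so D must belong to every candidate key.
{D}⁺ = {A, B, C, D}, which is all of the schema, so {D} is the only candidate key.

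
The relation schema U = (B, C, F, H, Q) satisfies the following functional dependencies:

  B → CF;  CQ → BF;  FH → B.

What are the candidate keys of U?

Attributes H, Q never appear on any right-hand side, so every candidate key must contain {H, Q}.
{H, Q}⁺ = {H, Q}, which is not all of the schema, so we must add further attributes.
{B, H, Q}⁺: B→CF adds C, F → {B, C, F, H, Q}. Minimal: {H, Q}⁺ = {H, Q}; {B, Q}⁺ = {B, C, F, Q}; {B, H}⁺ = {B, C, F, H} — none reach the full schema.
{C, H, Q}⁺: CQ→BF adds B, F → {B, C, F, H, Q}. Minimal: {H, Q}⁺ = {H, Q}; {C, Q}⁺ = {B, C, F, Q}; {C, H}⁺ = {C, H} — none reach the full schema.
{F, H, Q}⁺: FH→B adds B; B→CF adds C → {B, C, F, H, Q}. Minimal: {H, Q}⁺ = {H, Q}; {F, Q}⁺ = {F, Q}; {F, H}⁺ = {B, C, F, H} — none reach the full schema.
Any other superkey contains one of these as a subset, so there are no further candidate keys.

(B, H, Q), (C, H, Q), (F, H, Q)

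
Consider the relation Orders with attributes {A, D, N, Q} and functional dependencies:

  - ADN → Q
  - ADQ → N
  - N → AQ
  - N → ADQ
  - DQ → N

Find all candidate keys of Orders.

{N}⁺: N→AQ adds A, Q; N→ADQ adds D → {A, D, N, Q}.
{D, Q}⁺: DQ→N adds N; N→AQ adds A → {A, D, N, Q}.
Any other superkey contains one of these as a subset, so there are no further candidate keys.

(N), (D, Q)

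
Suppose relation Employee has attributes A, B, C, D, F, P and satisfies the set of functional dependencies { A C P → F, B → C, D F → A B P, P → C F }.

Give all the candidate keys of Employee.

Attribute D never appears on the right-hand side of any dependency, so D must belong to every candidate key.
{D}⁺ = {D}, which is not all of the schema, so we must add further attributes.
{D, F}⁺: DF→ABP adds A, B, P; P→CF adds C → {A, B, C, D, F, P}.
{D, P}⁺: P→CF adds C, F; DF→ABP adds A, B → {A, B, C, D, F, P}.
Any other superkey contains one of these as a subset, so there are no further candidate keys.

{D, F}, {D, P}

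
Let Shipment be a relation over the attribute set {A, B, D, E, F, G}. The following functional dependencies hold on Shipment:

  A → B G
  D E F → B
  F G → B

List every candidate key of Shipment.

ADEF

{A, D, E, F}⁺: A→BG adds B, G → {A, B, D, E, F, G}. Minimal: {D, E, F}⁺ = {B, D, E, F}; {A, E, F}⁺ = {A, B, E, F, G}; {A, D, F}⁺ = {A, B, D, F, G}; … — none reach the full schema.
No other minimal superkey exists.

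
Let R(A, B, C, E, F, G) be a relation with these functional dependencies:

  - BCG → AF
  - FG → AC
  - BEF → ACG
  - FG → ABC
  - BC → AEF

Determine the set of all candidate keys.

{B, C}⁺: BC→AEF adds A, E, F; BEF→ACG adds G → {A, B, C, E, F, G}. Minimal: {C}⁺ = {C}; {B}⁺ = {B} — none reach the full schema.
{F, G}⁺: FG→AC adds A, C; FG→ABC adds B; BC→AEF adds E → {A, B, C, E, F, G}. Minimal: {G}⁺ = {G}; {F}⁺ = {F} — none reach the full schema.
{B, E, F}⁺: BEF→ACG adds A, C, G → {A, B, C, E, F, G}. Minimal: {E, F}⁺ = {E, F}; {B, F}⁺ = {B, F}; {B, E}⁺ = {B, E} — none reach the full schema.
Any other superkey contains one of these as a subset, so there are no further candidate keys.

BC, FG, BEF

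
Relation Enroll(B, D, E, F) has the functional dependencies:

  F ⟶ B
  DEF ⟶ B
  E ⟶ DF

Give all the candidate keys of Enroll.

{E}⁺: E→DF adds D, F; F→B adds B → {B, D, E, F}.

E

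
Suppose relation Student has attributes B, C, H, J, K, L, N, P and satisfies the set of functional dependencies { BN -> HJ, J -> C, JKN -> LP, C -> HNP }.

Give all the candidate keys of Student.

Attributes B, K never appear on any right-hand side, so every candidate key must contain {B, K}.
{B, K}⁺ = {B, K}, which is not all of the schema, so we must add further attributes.
{B, C, K}⁺: C→HNP adds H, N, P; BN→HJ adds J; JKN→LP adds L → {B, C, H, J, K, L, N, P}. Minimal: {C, K}⁺ = {C, H, K, N, P}; {B, K}⁺ = {B, K}; {B, C}⁺ = {B, C, H, J, N, P} — none reach the full schema.
{B, J, K}⁺: J→C adds C; C→HNP adds H, N, P; JKN→LP adds L → {B, C, H, J, K, L, N, P}. Minimal: {J, K}⁺ = {C, H, J, K, L, N, P}; {B, K}⁺ = {B, K}; {B, J}⁺ = {B, C, H, J, N, P} — none reach the full schema.
{B, K, N}⁺: BN→HJ adds H, J; J→C adds C; JKN→LP adds L, P → {B, C, H, J, K, L, N, P}. Minimal: {K, N}⁺ = {K, N}; {B, N}⁺ = {B, C, H, J, N, P}; {B, K}⁺ = {B, K} — none reach the full schema.

{B, C, K}; {B, J, K}; {B, K, N}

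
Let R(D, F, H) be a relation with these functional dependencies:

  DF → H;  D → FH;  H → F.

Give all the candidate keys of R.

Attribute D never appears on the right-hand side of any dependency, so D must belong to every candidate key.
{D}⁺ = {D, F, H}, which is all of the schema, so {D} is the only candidate key.

{D}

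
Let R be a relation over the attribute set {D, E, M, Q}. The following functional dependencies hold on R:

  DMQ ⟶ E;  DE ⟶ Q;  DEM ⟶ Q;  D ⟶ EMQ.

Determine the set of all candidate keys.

Attribute D never appears on the right-hand side of any dependency, so D must belong to every candidate key.
{D}⁺ = {D, E, M, Q}, which is all of the schema, so {D} is the only candidate key.

(D)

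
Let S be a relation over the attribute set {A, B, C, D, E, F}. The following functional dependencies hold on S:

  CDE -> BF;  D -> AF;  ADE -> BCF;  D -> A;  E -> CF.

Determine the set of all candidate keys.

{D, E}⁺: D→AF adds A, F; ADE→BCF adds B, C → {A, B, C, D, E, F}. Minimal: {E}⁺ = {C, E, F}; {D}⁺ = {A, D, F} — none reach the full schema.

(D, E)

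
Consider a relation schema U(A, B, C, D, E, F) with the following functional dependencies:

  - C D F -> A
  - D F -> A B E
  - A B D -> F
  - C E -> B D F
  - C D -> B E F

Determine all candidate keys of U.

(C, D), (C, E)

Attribute C never appears on the right-hand side of any dependency, so C must belong to every candidate key.
{C}⁺ = {C}, which is not all of the schema, so we must add further attributes.
{C, D}⁺: CD→BEF adds B, E, F; CDF→A adds A → {A, B, C, D, E, F}. Minimal: {D}⁺ = {D}; {C}⁺ = {C} — none reach the full schema.
{C, E}⁺: CE→BDF adds B, D, F; CDF→A adds A → {A, B, C, D, E, F}. Minimal: {E}⁺ = {E}; {C}⁺ = {C} — none reach the full schema.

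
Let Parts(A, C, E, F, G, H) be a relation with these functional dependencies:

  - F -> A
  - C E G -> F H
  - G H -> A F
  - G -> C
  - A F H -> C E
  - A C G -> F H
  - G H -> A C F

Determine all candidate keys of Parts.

Attribute G never appears on the right-hand side of any dependency, so G must belong to every candidate key.
{G}⁺ = {C, G}, which is not all of the schema, so we must add further attributes.
{A, G}⁺: G→C adds C; ACG→FH adds F, H; AFH→CE adds E → {A, C, E, F, G, H}.
{E, G}⁺: G→C adds C; CEG→FH adds F, H; GH→AF adds A → {A, C, E, F, G, H}.
{F, G}⁺: F→A adds A; G→C adds C; ACG→FH adds H; AFH→CE adds E → {A, C, E, F, G, H}.
{G, H}⁺: GH→AF adds A, F; G→C adds C; AFH→CE adds E → {A, C, E, F, G, H}.
Any other superkey contains one of these as a subset, so there are no further candidate keys.

{A, G}; {E, G}; {F, G}; {G, H}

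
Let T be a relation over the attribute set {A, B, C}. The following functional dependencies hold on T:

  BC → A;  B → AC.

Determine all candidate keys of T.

{B}⁺: B→AC adds A, C → {A, B, C}.
No other minimal superkey exists.

{B}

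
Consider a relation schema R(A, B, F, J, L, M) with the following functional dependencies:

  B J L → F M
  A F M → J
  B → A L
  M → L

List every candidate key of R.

(B, J); (B, F, M)

Attribute B never appears on the right-hand side of any dependency, so B must belong to every candidate key.
{B}⁺ = {A, B, L}, which is not all of the schema, so we must add further attributes.
{B, J}⁺: B→AL adds A, L; BJL→FM adds F, M → {A, B, F, J, L, M}. Minimal: {J}⁺ = {J}; {B}⁺ = {A, B, L} — none reach the full schema.
{B, F, M}⁺: B→AL adds A, L; AFM→J adds J → {A, B, F, J, L, M}. Minimal: {F, M}⁺ = {F, L, M}; {B, M}⁺ = {A, B, L, M}; {B, F}⁺ = {A, B, F, L} — none reach the full schema.
Any other superkey contains one of these as a subset, so there are no further candidate keys.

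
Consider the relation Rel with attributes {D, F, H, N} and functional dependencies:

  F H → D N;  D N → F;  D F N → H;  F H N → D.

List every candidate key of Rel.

{D, N}, {F, H}

{D, N}⁺: DN→F adds F; DFN→H adds H → {D, F, H, N}.
{F, H}⁺: FH→DN adds D, N → {D, F, H, N}.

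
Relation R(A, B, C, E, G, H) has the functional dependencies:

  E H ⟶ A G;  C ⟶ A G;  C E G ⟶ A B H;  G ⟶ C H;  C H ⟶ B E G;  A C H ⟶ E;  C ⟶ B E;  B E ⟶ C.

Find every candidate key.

{C}⁺: C→AG adds A, G; G→CH adds H; CH→BEG adds B, E → {A, B, C, E, G, H}.
{G}⁺: G→CH adds C, H; CH→BEG adds B, E; EH→AG adds A → {A, B, C, E, G, H}.
{B, E}⁺: BE→C adds C; C→AG adds A, G; CEG→ABH adds H → {A, B, C, E, G, H}. Minimal: {E}⁺ = {E}; {B}⁺ = {B} — none reach the full schema.
{E, H}⁺: EH→AG adds A, G; G→CH adds C; CH→BEG adds B → {A, B, C, E, G, H}. Minimal: {H}⁺ = {H}; {E}⁺ = {E} — none reach the full schema.

{C}, {G}, {B, E}, {E, H}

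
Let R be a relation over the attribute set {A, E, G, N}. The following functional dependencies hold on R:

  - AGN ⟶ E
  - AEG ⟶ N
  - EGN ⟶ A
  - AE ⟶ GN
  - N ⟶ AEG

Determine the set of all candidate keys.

{N}⁺: N→AEG adds A, E, G → {A, E, G, N}.
{A, E}⁺: AE→GN adds G, N → {A, E, G, N}. Minimal: {E}⁺ = {E}; {A}⁺ = {A} — none reach the full schema.

N; AE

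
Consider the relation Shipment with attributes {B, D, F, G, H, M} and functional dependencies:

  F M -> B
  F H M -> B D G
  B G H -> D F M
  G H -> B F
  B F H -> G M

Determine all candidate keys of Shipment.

Attribute H never appears on the right-hand side of any dependency, so H must belong to every candidate key.
{H}⁺ = {H}, which is not all of the schema, so we must add further attributes.
{G, H}⁺: GH→BF adds B, F; BFH→GM adds M; FHM→BDG adds D → {B, D, F, G, H, M}.
{B, F, H}⁺: BFH→GM adds G, M; FHM→BDG adds D → {B, D, F, G, H, M}.
{F, H, M}⁺: FM→B adds B; FHM→BDG adds D, G → {B, D, F, G, H, M}.
Any other superkey contains one of these as a subset, so there are no further candidate keys.

{G, H}; {B, F, H}; {F, H, M}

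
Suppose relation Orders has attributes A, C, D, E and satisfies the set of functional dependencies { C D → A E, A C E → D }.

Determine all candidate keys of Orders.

Attribute C never appears on the right-hand side of any dependency, so C must belong to every candidate key.
{C}⁺ = {C}, which is not all of the schema, so we must add further attributes.
{C, D}⁺: CD→AE adds A, E → {A, C, D, E}.
{A, C, E}⁺: ACE→D adds D → {A, C, D, E}.
Any other superkey contains one of these as a subset, so there are no further candidate keys.

{C, D}, {A, C, E}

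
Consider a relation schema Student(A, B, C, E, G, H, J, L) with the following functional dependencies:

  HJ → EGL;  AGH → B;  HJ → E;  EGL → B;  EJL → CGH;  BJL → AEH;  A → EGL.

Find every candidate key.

{A, J}, {H, J}, {B, J, L}, {E, J, L}

Attribute J never appears on the right-hand side of any dependency, so J must belong to every candidate key.
{J}⁺ = {J}, which is not all of the schema, so we must add further attributes.
{A, J}⁺: A→EGL adds E, G, L; EGL→B adds B; EJL→CGH adds C, H → {A, B, C, E, G, H, J, L}. Minimal: {J}⁺ = {J}; {A}⁺ = {A, B, E, G, L} — none reach the full schema.
{H, J}⁺: HJ→EGL adds E, G, L; EGL→B adds B; EJL→CGH adds C; BJL→AEH adds A → {A, B, C, E, G, H, J, L}. Minimal: {J}⁺ = {J}; {H}⁺ = {H} — none reach the full schema.
{B, J, L}⁺: BJL→AEH adds A, E, H; A→EGL adds G; EJL→CGH adds C → {A, B, C, E, G, H, J, L}. Minimal: {J, L}⁺ = {J, L}; {B, L}⁺ = {B, L}; {B, J}⁺ = {B, J} — none reach the full schema.
{E, J, L}⁺: EJL→CGH adds C, G, H; EGL→B adds B; BJL→AEH adds A → {A, B, C, E, G, H, J, L}. Minimal: {J, L}⁺ = {J, L}; {E, L}⁺ = {E, L}; {E, J}⁺ = {E, J} — none reach the full schema.
Any other superkey contains one of these as a subset, so there are no further candidate keys.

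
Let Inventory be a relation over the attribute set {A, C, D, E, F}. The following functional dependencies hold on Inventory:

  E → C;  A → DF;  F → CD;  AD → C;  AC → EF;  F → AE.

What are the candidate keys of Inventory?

{A}⁺: A→DF adds D, F; F→CD adds C; AC→EF adds E → {A, C, D, E, F}.
{F}⁺: F→CD adds C, D; F→AE adds A, E → {A, C, D, E, F}.

{A}, {F}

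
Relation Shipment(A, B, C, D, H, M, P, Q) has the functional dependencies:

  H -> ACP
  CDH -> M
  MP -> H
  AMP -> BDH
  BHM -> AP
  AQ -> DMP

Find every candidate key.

{A, Q}, {H, Q}, {M, P, Q}

{A, Q}⁺: AQ→DMP adds D, M, P; MP→H adds H; AMP→BDH adds B; H→ACP adds C → {A, B, C, D, H, M, P, Q}. Minimal: {Q}⁺ = {Q}; {A}⁺ = {A} — none reach the full schema.
{H, Q}⁺: H→ACP adds A, C, P; AQ→DMP adds D, M; AMP→BDH adds B → {A, B, C, D, H, M, P, Q}. Minimal: {Q}⁺ = {Q}; {H}⁺ = {A, C, H, P} — none reach the full schema.
{M, P, Q}⁺: MP→H adds H; H→ACP adds A, C; AMP→BDH adds B, D → {A, B, C, D, H, M, P, Q}. Minimal: {P, Q}⁺ = {P, Q}; {M, Q}⁺ = {M, Q}; {M, P}⁺ = {A, B, C, D, H, M, P} — none reach the full schema.
Any other superkey contains one of these as a subset, so there are no further candidate keys.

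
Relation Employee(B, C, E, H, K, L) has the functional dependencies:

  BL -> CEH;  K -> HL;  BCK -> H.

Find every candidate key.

{B, K}⁺: K→HL adds H, L; BL→CEH adds C, E → {B, C, E, H, K, L}. Minimal: {K}⁺ = {H, K, L}; {B}⁺ = {B} — none reach the full schema.

{B, K}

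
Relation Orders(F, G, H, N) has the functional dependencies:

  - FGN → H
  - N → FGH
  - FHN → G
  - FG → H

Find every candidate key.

(N)

Attribute N never appears on the right-hand side of any dependency, so N must belong to every candidate key.
{N}⁺ = {F, G, H, N}, which is all of the schema, so {N} is the only candidate key.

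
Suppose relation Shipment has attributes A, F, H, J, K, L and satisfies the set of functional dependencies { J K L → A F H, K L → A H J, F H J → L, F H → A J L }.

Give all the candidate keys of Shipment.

(K, L), (F, H, K)

Attribute K never appears on the right-hand side of any dependency, so K must belong to every candidate key.
{K}⁺ = {K}, which is not all of the schema, so we must add further attributes.
{K, L}⁺: KL→AHJ adds A, H, J; JKL→AFH adds F → {A, F, H, J, K, L}. Minimal: {L}⁺ = {L}; {K}⁺ = {K} — none reach the full schema.
{F, H, K}⁺: FH→AJL adds A, J, L → {A, F, H, J, K, L}. Minimal: {H, K}⁺ = {H, K}; {F, K}⁺ = {F, K}; {F, H}⁺ = {A, F, H, J, L} — none reach the full schema.
Any other superkey contains one of these as a subset, so there are no further candidate keys.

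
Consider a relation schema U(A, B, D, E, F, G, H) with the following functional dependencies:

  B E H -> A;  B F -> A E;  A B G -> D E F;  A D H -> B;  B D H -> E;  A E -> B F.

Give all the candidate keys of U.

Attributes G, H never appear on any right-hand side, so every candidate key must contain {G, H}.
{G, H}⁺ = {G, H}, which is not all of the schema, so we must add further attributes.
{A, B, G, H}⁺: ABG→DEF adds D, E, F → {A, B, D, E, F, G, H}. Minimal: {B, G, H}⁺ = {B, G, H}; {A, G, H}⁺ = {A, G, H}; {A, B, H}⁺ = {A, B, H}; … — none reach the full schema.
{A, D, G, H}⁺: ADH→B adds B; BDH→E adds E; AE→BF adds F → {A, B, D, E, F, G, H}. Minimal: {D, G, H}⁺ = {D, G, H}; {A, G, H}⁺ = {A, G, H}; {A, D, H}⁺ = {A, B, D, E, F, H}; … — none reach the full schema.
{A, E, G, H}⁺: AE→BF adds B, F; ABG→DEF adds D → {A, B, D, E, F, G, H}. Minimal: {E, G, H}⁺ = {E, G, H}; {A, G, H}⁺ = {A, G, H}; {A, E, H}⁺ = {A, B, E, F, H}; … — none reach the full schema.
{B, D, G, H}⁺: BDH→E adds E; BEH→A adds A; ABG→DEF adds F → {A, B, D, E, F, G, H}. Minimal: {D, G, H}⁺ = {D, G, H}; {B, G, H}⁺ = {B, G, H}; {B, D, H}⁺ = {A, B, D, E, F, H}; … — none reach the full schema.
{B, E, G, H}⁺: BEH→A adds A; ABG→DEF adds D, F → {A, B, D, E, F, G, H}. Minimal: {E, G, H}⁺ = {E, G, H}; {B, G, H}⁺ = {B, G, H}; {B, E, H}⁺ = {A, B, E, F, H}; … — none reach the full schema.
{B, F, G, H}⁺: BF→AE adds A, E; ABG→DEF adds D → {A, B, D, E, F, G, H}. Minimal: {F, G, H}⁺ = {F, G, H}; {B, G, H}⁺ = {B, G, H}; {B, F, H}⁺ = {A, B, E, F, H}; … — none reach the full schema.
Any other superkey contains one of these as a subset, so there are no further candidate keys.

ABGH; ADGH; AEGH; BDGH; BEGH; BFGH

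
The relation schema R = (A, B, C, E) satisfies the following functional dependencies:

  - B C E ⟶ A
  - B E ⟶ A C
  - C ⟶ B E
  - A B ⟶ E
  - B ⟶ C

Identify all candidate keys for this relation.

{B}⁺: B→C adds C; C→BE adds E; BCE→A adds A → {A, B, C, E}.
{C}⁺: C→BE adds B, E; BCE→A adds A → {A, B, C, E}.

{B}, {C}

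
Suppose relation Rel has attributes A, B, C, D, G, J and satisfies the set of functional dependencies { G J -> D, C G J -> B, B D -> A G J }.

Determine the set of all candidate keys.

BCD, CGJ

Attribute C never appears on the right-hand side of any dependency, so C must belong to every candidate key.
{C}⁺ = {C}, which is not all of the schema, so we must add further attributes.
{B, C, D}⁺: BD→AGJ adds A, G, J → {A, B, C, D, G, J}. Minimal: {C, D}⁺ = {C, D}; {B, D}⁺ = {A, B, D, G, J}; {B, C}⁺ = {B, C} — none reach the full schema.
{C, G, J}⁺: GJ→D adds D; CGJ→B adds B; BD→AGJ adds A → {A, B, C, D, G, J}. Minimal: {G, J}⁺ = {D, G, J}; {C, J}⁺ = {C, J}; {C, G}⁺ = {C, G} — none reach the full schema.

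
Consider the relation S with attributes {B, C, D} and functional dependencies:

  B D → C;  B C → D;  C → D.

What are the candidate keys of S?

{B, C}, {B, D}

Attribute B never appears on the right-hand side of any dependency, so B must belong to every candidate key.
{B}⁺ = {B}, which is not all of the schema, so we must add further attributes.
{B, C}⁺: BC→D adds D → {B, C, D}. Minimal: {C}⁺ = {C, D}; {B}⁺ = {B} — none reach the full schema.
{B, D}⁺: BD→C adds C → {B, C, D}. Minimal: {D}⁺ = {D}; {B}⁺ = {B} — none reach the full schema.
Any other superkey contains one of these as a subset, so there are no further candidate keys.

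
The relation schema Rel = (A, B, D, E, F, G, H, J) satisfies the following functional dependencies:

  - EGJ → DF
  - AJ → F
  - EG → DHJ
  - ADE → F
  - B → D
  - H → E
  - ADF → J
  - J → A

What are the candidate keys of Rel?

{B, E, G}; {B, G, H}

Attributes B, G never appear on any right-hand side, so every candidate key must contain {B, G}.
{B, G}⁺ = {B, D, G}, which is not all of the schema, so we must add further attributes.
{B, E, G}⁺: EG→DHJ adds D, H, J; J→A adds A; EGJ→DF adds F → {A, B, D, E, F, G, H, J}. Minimal: {E, G}⁺ = {A, D, E, F, G, H, J}; {B, G}⁺ = {B, D, G}; {B, E}⁺ = {B, D, E} — none reach the full schema.
{B, G, H}⁺: B→D adds D; H→E adds E; EG→DHJ adds J; J→A adds A; EGJ→DF adds F → {A, B, D, E, F, G, H, J}. Minimal: {G, H}⁺ = {A, D, E, F, G, H, J}; {B, H}⁺ = {B, D, E, H}; {B, G}⁺ = {B, D, G} — none reach the full schema.
Any other superkey contains one of these as a subset, so there are no further candidate keys.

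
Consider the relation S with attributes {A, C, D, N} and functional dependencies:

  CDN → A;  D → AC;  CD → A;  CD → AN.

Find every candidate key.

{D}

Attribute D never appears on the right-hand side of any dependency, so D must belong to every candidate key.
{D}⁺ = {A, C, D, N}, which is all of the schema, so {D} is the only candidate key.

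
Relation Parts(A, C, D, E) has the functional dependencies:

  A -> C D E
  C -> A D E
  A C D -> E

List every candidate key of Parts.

{A}⁺: A→CDE adds C, D, E → {A, C, D, E}.
{C}⁺: C→ADE adds A, D, E → {A, C, D, E}.
Any other superkey contains one of these as a subset, so there are no further candidate keys.

(A), (C)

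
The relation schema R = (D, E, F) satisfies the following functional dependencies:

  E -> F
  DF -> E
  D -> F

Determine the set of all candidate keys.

Attribute D never appears on the right-hand side of any dependency, so D must belong to every candidate key.
{D}⁺ = {D, E, F}, which is all of the schema, so {D} is the only candidate key.

(D)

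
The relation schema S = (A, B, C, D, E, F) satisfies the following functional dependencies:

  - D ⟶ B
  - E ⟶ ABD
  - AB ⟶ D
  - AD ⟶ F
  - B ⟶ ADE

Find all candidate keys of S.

Attribute C never appears on the right-hand side of any dependency, so C must belong to every candidate key.
{C}⁺ = {C}, which is not all of the schema, so we must add further attributes.
{B, C}⁺: B→ADE adds A, D, E; AD→F adds F → {A, B, C, D, E, F}.
{C, D}⁺: D→B adds B; B→ADE adds A, E; AD→F adds F → {A, B, C, D, E, F}.
{C, E}⁺: E→ABD adds A, B, D; AD→F adds F → {A, B, C, D, E, F}.

{B, C}, {C, D}, {C, E}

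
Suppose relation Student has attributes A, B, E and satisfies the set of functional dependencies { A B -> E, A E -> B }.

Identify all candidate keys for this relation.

Attribute A never appears on the right-hand side of any dependency, so A must belong to every candidate key.
{A}⁺ = {A}, which is not all of the schema, so we must add further attributes.
{A, B}⁺: AB→E adds E → {A, B, E}. Minimal: {B}⁺ = {B}; {A}⁺ = {A} — none reach the full schema.
{A, E}⁺: AE→B adds B → {A, B, E}. Minimal: {E}⁺ = {E}; {A}⁺ = {A} — none reach the full schema.

{A, B}, {A, E}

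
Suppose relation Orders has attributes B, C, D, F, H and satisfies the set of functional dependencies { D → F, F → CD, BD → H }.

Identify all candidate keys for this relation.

{B, D}; {B, F}

Attribute B never appears on the right-hand side of any dependency, so B must belong to every candidate key.
{B}⁺ = {B}, which is not all of the schema, so we must add further attributes.
{B, D}⁺: D→F adds F; F→CD adds C; BD→H adds H → {B, C, D, F, H}. Minimal: {D}⁺ = {C, D, F}; {B}⁺ = {B} — none reach the full schema.
{B, F}⁺: F→CD adds C, D; BD→H adds H → {B, C, D, F, H}. Minimal: {F}⁺ = {C, D, F}; {B}⁺ = {B} — none reach the full schema.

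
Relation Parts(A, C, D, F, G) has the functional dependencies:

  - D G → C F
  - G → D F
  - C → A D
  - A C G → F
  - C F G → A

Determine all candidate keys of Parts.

Attribute G never appears on the right-hand side of any dependency, so G must belong to every candidate key.
{G}⁺ = {A, C, D, F, G}, which is all of the schema, so {G} is the only candidate key.

{G}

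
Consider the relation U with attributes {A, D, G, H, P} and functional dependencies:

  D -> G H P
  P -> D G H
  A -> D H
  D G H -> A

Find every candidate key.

A, D, P

{A}⁺: A→DH adds D, H; D→GHP adds G, P → {A, D, G, H, P}.
{D}⁺: D→GHP adds G, H, P; DGH→A adds A → {A, D, G, H, P}.
{P}⁺: P→DGH adds D, G, H; DGH→A adds A → {A, D, G, H, P}.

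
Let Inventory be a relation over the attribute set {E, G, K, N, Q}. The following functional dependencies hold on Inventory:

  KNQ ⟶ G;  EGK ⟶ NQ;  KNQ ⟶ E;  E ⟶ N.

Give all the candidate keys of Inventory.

{E, G, K}⁺: EGK→NQ adds N, Q → {E, G, K, N, Q}. Minimal: {G, K}⁺ = {G, K}; {E, K}⁺ = {E, K, N}; {E, G}⁺ = {E, G, N} — none reach the full schema.
{E, K, Q}⁺: E→N adds N; KNQ→G adds G → {E, G, K, N, Q}. Minimal: {K, Q}⁺ = {K, Q}; {E, Q}⁺ = {E, N, Q}; {E, K}⁺ = {E, K, N} — none reach the full schema.
{K, N, Q}⁺: KNQ→G adds G; KNQ→E adds E → {E, G, K, N, Q}. Minimal: {N, Q}⁺ = {N, Q}; {K, Q}⁺ = {K, Q}; {K, N}⁺ = {K, N} — none reach the full schema.

(E, G, K), (E, K, Q), (K, N, Q)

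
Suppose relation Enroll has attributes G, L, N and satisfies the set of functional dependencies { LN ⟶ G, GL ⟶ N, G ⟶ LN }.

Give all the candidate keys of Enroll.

{G}; {L, N}

{G}⁺: G→LN adds L, N → {G, L, N}.
{L, N}⁺: LN→G adds G → {G, L, N}. Minimal: {N}⁺ = {N}; {L}⁺ = {L} — none reach the full schema.
Any other superkey contains one of these as a subset, so there are no further candidate keys.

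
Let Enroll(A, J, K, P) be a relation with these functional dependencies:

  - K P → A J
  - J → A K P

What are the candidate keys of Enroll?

{J}⁺: J→AKP adds A, K, P → {A, J, K, P}.
{K, P}⁺: KP→AJ adds A, J → {A, J, K, P}. Minimal: {P}⁺ = {P}; {K}⁺ = {K} — none reach the full schema.
Any other superkey contains one of these as a subset, so there are no further candidate keys.

{J}, {K, P}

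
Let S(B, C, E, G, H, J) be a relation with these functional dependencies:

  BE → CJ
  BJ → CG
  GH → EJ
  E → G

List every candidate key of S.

{B, E, H}, {B, G, H}, {B, H, J}

Attributes B, H never appear on any right-hand side, so every candidate key must contain {B, H}.
{B, H}⁺ = {B, H}, which is not all of the schema, so we must add further attributes.
{B, E, H}⁺: BE→CJ adds C, J; BJ→CG adds G → {B, C, E, G, H, J}.
{B, G, H}⁺: GH→EJ adds E, J; BE→CJ adds C → {B, C, E, G, H, J}.
{B, H, J}⁺: BJ→CG adds C, G; GH→EJ adds E → {B, C, E, G, H, J}.
Any other superkey contains one of these as a subset, so there are no further candidate keys.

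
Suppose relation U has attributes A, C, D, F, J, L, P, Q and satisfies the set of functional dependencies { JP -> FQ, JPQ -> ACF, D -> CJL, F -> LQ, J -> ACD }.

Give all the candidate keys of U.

Attribute P never appears on the right-hand side of any dependency, so P must belong to every candidate key.
{P}⁺ = {P}, which is not all of the schema, so we must add further attributes.
{D, P}⁺: D→CJL adds C, J, L; J→ACD adds A; JP→FQ adds F, Q → {A, C, D, F, J, L, P, Q}. Minimal: {P}⁺ = {P}; {D}⁺ = {A, C, D, J, L} — none reach the full schema.
{J, P}⁺: JP→FQ adds F, Q; JPQ→ACF adds A, C; F→LQ adds L; J→ACD adds D → {A, C, D, F, J, L, P, Q}. Minimal: {P}⁺ = {P}; {J}⁺ = {A, C, D, J, L} — none reach the full schema.
Any other superkey contains one of these as a subset, so there are no further candidate keys.

(D, P), (J, P)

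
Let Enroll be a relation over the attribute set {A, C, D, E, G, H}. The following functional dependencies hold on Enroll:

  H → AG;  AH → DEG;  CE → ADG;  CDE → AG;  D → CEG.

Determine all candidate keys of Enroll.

Attribute H never appears on the right-hand side of any dependency, so H must belong to every candidate key.
{H}⁺ = {A, C, D, E, G, H}, which is all of the schema, so {H} is the only candidate key.

{H}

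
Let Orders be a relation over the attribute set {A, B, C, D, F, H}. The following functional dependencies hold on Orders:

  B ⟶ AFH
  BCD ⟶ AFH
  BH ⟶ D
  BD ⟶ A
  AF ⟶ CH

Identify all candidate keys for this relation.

Attribute B never appears on the right-hand side of any dependency, so B must belong to every candidate key.
{B}⁺ = {A, B, C, D, F, H}, which is all of the schema, so {B} is the only candidate key.

(B)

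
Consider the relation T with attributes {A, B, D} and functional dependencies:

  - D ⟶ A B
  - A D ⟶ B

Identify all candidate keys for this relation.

{D}

Attribute D never appears on the right-hand side of any dependency, so D must belong to every candidate key.
{D}⁺ = {A, B, D}, which is all of the schema, so {D} is the only candidate key.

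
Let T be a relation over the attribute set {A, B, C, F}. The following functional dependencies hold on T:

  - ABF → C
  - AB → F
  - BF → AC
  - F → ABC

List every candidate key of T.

(F), (A, B)

{F}⁺: F→ABC adds A, B, C → {A, B, C, F}.
{A, B}⁺: AB→F adds F; BF→AC adds C → {A, B, C, F}. Minimal: {B}⁺ = {B}; {A}⁺ = {A} — none reach the full schema.
Any other superkey contains one of these as a subset, so there are no further candidate keys.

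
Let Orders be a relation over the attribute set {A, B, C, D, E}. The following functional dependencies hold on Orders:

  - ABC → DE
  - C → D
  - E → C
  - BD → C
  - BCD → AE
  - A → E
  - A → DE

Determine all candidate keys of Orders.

Attribute B never appears on the right-hand side of any dependency, so B must belong to every candidate key.
{B}⁺ = {B}, which is not all of the schema, so we must add further attributes.
{A, B}⁺: A→E adds E; A→DE adds D; E→C adds C → {A, B, C, D, E}.
{B, C}⁺: C→D adds D; BCD→AE adds A, E → {A, B, C, D, E}.
{B, D}⁺: BD→C adds C; BCD→AE adds A, E → {A, B, C, D, E}.
{B, E}⁺: E→C adds C; C→D adds D; BCD→AE adds A → {A, B, C, D, E}.

{A, B}, {B, C}, {B, D}, {B, E}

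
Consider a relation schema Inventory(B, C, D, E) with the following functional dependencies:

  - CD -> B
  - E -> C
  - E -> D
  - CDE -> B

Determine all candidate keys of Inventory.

{E}

Attribute E never appears on the right-hand side of any dependency, so E must belong to every candidate key.
{E}⁺ = {B, C, D, E}, which is all of the schema, so {E} is the only candidate key.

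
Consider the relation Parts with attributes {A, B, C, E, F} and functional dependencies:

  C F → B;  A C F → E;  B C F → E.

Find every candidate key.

Attributes A, C, F never appear on any right-hand side, so every candidate key must contain {A, C, F}.
{A, C, F}⁺ = {A, B, C, E, F}, which is all of the schema, so {A, C, F} is the only candidate key.

{A, C, F}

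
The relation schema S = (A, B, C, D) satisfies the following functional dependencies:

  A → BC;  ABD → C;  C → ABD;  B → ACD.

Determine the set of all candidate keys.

{A}⁺: A→BC adds B, C; C→ABD adds D → {A, B, C, D}.
{B}⁺: B→ACD adds A, C, D → {A, B, C, D}.
{C}⁺: C→ABD adds A, B, D → {A, B, C, D}.
Any other superkey contains one of these as a subset, so there are no further candidate keys.

(A), (B), (C)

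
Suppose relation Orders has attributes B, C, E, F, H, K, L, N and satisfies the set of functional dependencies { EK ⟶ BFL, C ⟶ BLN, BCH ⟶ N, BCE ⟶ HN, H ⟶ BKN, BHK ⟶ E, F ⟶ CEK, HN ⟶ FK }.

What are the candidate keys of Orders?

{F}, {H}, {C, E}, {E, K}

{F}⁺: F→CEK adds C, E, K; EK→BFL adds B, L; C→BLN adds N; BCE→HN adds H → {B, C, E, F, H, K, L, N}.
{H}⁺: H→BKN adds B, K, N; BHK→E adds E; HN→FK adds F; EK→BFL adds L; F→CEK adds C → {B, C, E, F, H, K, L, N}.
{C, E}⁺: C→BLN adds B, L, N; BCE→HN adds H; H→BKN adds K; HN→FK adds F → {B, C, E, F, H, K, L, N}.
{E, K}⁺: EK→BFL adds B, F, L; F→CEK adds C; C→BLN adds N; BCE→HN adds H → {B, C, E, F, H, K, L, N}.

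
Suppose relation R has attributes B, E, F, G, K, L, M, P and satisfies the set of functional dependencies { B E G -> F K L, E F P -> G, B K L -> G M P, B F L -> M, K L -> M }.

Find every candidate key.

{B, E, G}⁺: BEG→FKL adds F, K, L; BKL→GMP adds M, P → {B, E, F, G, K, L, M, P}.
{B, E, F, P}⁺: EFP→G adds G; BEG→FKL adds K, L; BKL→GMP adds M → {B, E, F, G, K, L, M, P}.
{B, E, K, L}⁺: BKL→GMP adds G, M, P; BEG→FKL adds F → {B, E, F, G, K, L, M, P}.
Any other superkey contains one of these as a subset, so there are no further candidate keys.

(B, E, G), (B, E, F, P), (B, E, K, L)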